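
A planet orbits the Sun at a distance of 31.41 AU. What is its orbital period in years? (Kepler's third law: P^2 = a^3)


P = a^(3/2) = 31.41^1.5 = 176.0362

176.0362 years


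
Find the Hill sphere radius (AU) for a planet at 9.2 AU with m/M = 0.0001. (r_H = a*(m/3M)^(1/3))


r_H = a * (m/3M)^(1/3) = 9.2 * (0.0001/3)^(1/3) = 0.2961

0.2961 AU


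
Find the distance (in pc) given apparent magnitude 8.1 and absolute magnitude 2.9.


d = 10^((m - M + 5)/5) = 10^((8.1 - 2.9 + 5)/5) = 109.6478

109.6478 pc


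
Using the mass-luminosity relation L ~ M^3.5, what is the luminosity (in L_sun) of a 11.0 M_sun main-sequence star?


L/L_sun = (M/M_sun)^3.5 = 11.0^3.5 = 4414.4276

4414.4276 L_sun


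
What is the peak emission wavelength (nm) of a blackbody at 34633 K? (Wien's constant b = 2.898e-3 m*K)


lam_max = b / T = 2.898e-3 / 34633 = 8.368e-08 m = 83.6774 nm

83.6774 nm


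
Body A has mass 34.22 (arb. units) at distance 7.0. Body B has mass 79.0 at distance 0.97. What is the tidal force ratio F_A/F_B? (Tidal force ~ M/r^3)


Ratio = (M1/r1^3) / (M2/r2^3) = (34.22/7.0^3) / (79.0/0.97^3) = 0.0012

0.0012


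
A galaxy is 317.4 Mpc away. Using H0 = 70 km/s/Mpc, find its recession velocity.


v = H0 * d = 70 * 317.4 = 22218.0

22218.0 km/s


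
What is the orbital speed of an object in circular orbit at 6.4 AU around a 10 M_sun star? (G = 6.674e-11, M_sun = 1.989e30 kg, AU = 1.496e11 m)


v = sqrt(GM/r) = sqrt(6.674e-11 * 1.989e+31 / 9.574e+11) = 37235.2873

37235.2873 m/s


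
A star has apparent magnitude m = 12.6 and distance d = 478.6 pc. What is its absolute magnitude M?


M = m - 5*log10(d) + 5 = 12.6 - 5*log10(478.6) + 5 = 4.2001

4.2001


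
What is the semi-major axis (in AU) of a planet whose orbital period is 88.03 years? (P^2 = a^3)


a = P^(2/3) = 88.03^(2/3) = 19.7888

19.7888 AU


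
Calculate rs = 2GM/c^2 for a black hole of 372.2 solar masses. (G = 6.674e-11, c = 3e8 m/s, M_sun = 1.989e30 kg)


M = 372.2 * 1.989e30 kg = 7.403058e+32 kg. rs = 2GM/c^2 = 2 * 6.674e-11 * 7.403058e+32 / (3e8)^2 = 1.098e+06

1.098e+06 m


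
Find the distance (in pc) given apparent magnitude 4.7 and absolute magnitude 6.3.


d = 10^((m - M + 5)/5) = 10^((4.7 - 6.3 + 5)/5) = 4.7863

4.7863 pc


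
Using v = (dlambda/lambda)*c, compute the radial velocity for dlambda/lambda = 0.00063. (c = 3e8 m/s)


v = (dlambda/lambda) * c = 0.00063 * 3e8 = 189000.0

189000.0 m/s


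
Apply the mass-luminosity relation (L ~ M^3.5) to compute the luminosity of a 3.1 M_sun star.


L/L_sun = (M/M_sun)^3.5 = 3.1^3.5 = 52.4525

52.4525 L_sun


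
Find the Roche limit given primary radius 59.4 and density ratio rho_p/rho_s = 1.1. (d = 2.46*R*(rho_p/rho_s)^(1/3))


d_Roche = 2.46 * 59.4 * 1.1^(1/3) = 150.8409

150.8409


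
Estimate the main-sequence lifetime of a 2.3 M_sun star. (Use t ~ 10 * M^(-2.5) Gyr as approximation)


t = 10 * M^(-2.5) = 10 * 2.3^(-2.5) = 1.2465

1.2465 Gyr


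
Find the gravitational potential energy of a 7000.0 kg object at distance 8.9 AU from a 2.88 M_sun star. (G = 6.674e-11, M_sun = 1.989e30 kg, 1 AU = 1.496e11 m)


M = 2.88 * 1.989e30 kg = 5.72832e+30 kg; r = 8.9 AU * 1.496e11 m/AU = 1.33144e+12 m. U = -GM*m/r = -(6.674e-11 * 5.72832e+30 * 7000.0) / 1.33144e+12 = -2.010e+12

-2.010e+12 J


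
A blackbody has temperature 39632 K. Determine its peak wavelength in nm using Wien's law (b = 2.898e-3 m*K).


lam_max = b / T = 2.898e-3 / 39632 = 7.312e-08 m = 73.1227 nm

73.1227 nm


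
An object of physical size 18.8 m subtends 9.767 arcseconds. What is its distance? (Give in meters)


D = size / theta_rad, theta_rad = 9.767 * pi/(180*3600) = 4.735e-05, D = 397028.6022

397028.6022 m


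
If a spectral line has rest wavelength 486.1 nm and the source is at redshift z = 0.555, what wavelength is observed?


lam_obs = lam_emit * (1 + z) = 486.1 * (1 + 0.555) = 755.8855

755.8855 nm


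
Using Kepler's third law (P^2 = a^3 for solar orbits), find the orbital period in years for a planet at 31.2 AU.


P = a^(3/2) = 31.2^1.5 = 174.2737

174.2737 years


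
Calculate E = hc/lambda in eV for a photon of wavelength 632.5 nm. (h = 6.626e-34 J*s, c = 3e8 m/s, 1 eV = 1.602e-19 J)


E = hc/lambda = 6.626e-34 * 3e8 / 6.325e-07 = 3.143e-19 J = 1.9618 eV

1.9618 eV


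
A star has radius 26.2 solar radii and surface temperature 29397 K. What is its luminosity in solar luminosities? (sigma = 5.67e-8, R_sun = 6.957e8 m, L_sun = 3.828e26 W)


R = 26.2 * 6.957e8 m = 1.822734e+10 m. L = 4*pi*R^2*sigma*T^4 = 4*pi*(1.822734e+10)^2 * 5.67e-8 * 29397^4 = 1.76787503e+32 W. L/L_sun = 1.76787503e+32 / 3.828e26 = 461827.3329

461827.3329 L_sun


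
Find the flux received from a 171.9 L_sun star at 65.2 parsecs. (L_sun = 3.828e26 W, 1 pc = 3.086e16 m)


F = L / (4*pi*d^2) = 6.580e+28 / (4*pi*(2.012e+18)^2) = 1.293e-09

1.293e-09 W/m^2


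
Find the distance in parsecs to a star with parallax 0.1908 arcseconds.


d = 1/p = 1/0.1908 = 5.2411

5.2411 pc


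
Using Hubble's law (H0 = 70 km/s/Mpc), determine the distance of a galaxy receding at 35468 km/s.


d = v / H0 = 35468 / 70 = 506.6857

506.6857 Mpc


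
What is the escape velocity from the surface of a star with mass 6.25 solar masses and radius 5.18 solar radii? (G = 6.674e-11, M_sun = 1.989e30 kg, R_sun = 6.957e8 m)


M = 6.25 * 1.989e30 kg = 1.243125e+31 kg; R = 5.18 * 6.957e8 m = 3.603726e+09 m. v_esc = sqrt(2GM/R) = sqrt(2 * 6.674e-11 * 1.243125e+31 / 3.603726e+09) = 678562.1289

678562.1289 m/s


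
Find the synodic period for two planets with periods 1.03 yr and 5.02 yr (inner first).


1/P_syn = |1/P1 - 1/P2| = |1/1.03 - 1/5.02| => P_syn = 1.2959

1.2959 years


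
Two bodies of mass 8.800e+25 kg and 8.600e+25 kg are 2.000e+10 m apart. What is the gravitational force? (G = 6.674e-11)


F = G*m1*m2/r^2 = 6.674e-11 * 8.800e+25 * 8.600e+25 / (2.000e+10)^2 = 6.674e-11 * 7.568e+51 / 4.000e+20 = 1.263e+21

1.263e+21 N


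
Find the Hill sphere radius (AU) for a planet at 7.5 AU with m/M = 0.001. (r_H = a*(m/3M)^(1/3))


r_H = a * (m/3M)^(1/3) = 7.5 * (0.001/3)^(1/3) = 0.52

0.52 AU


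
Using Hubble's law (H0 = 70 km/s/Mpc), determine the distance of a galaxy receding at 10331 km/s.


d = v / H0 = 10331 / 70 = 147.5857

147.5857 Mpc


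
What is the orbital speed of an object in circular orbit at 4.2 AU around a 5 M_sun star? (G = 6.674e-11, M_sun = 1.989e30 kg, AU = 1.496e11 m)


v = sqrt(GM/r) = sqrt(6.674e-11 * 9.945e+30 / 6.283e+11) = 32501.6233

32501.6233 m/s


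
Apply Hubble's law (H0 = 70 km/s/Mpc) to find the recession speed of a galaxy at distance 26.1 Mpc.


v = H0 * d = 70 * 26.1 = 1827.0

1827.0 km/s


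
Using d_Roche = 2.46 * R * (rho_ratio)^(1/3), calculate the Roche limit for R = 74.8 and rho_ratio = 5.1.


d_Roche = 2.46 * 74.8 * 5.1^(1/3) = 316.7331

316.7331


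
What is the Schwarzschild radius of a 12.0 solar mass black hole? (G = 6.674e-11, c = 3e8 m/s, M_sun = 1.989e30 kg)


M = 12.0 * 1.989e30 kg = 2.3868e+31 kg. rs = 2GM/c^2 = 2 * 6.674e-11 * 2.3868e+31 / (3e8)^2 = 35398.896

35398.896 m


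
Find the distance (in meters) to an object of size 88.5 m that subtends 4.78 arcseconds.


D = size / theta_rad, theta_rad = 4.78 * pi/(180*3600) = 2.317e-05, D = 3.819e+06

3.819e+06 m


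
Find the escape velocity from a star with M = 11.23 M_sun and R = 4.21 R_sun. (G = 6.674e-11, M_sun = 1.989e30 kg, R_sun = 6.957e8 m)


M = 11.23 * 1.989e30 kg = 2.233647e+31 kg; R = 4.21 * 6.957e8 m = 2.928897e+09 m. v_esc = sqrt(2GM/R) = sqrt(2 * 6.674e-11 * 2.233647e+31 / 2.928897e+09) = 1.009e+06

1.009e+06 m/s


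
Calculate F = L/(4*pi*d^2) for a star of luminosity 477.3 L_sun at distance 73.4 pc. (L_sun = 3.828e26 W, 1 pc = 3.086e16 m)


F = L / (4*pi*d^2) = 1.827e+29 / (4*pi*(2.265e+18)^2) = 2.834e-09

2.834e-09 W/m^2


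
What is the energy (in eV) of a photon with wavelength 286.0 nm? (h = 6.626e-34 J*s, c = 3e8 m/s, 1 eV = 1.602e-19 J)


E = hc/lambda = 6.626e-34 * 3e8 / 2.860e-07 = 6.950e-19 J = 4.3385 eV

4.3385 eV


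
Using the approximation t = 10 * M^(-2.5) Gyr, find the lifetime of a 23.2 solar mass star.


t = 10 * M^(-2.5) = 10 * 23.2^(-2.5) = 0.0039

0.0039 Gyr


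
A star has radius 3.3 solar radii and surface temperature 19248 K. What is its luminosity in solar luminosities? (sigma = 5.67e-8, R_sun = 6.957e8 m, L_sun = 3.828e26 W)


R = 3.3 * 6.957e8 m = 2.29581e+09 m. L = 4*pi*R^2*sigma*T^4 = 4*pi*(2.29581e+09)^2 * 5.67e-8 * 19248^4 = 5.154745752e+29 W. L/L_sun = 5.154745752e+29 / 3.828e26 = 1346.5898

1346.5898 L_sun


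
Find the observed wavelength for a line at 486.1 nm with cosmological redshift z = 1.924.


lam_obs = lam_emit * (1 + z) = 486.1 * (1 + 1.924) = 1421.3564

1421.3564 nm


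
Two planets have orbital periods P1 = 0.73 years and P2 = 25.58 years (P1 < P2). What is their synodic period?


1/P_syn = |1/P1 - 1/P2| = |1/0.73 - 1/25.58| => P_syn = 0.7514

0.7514 years


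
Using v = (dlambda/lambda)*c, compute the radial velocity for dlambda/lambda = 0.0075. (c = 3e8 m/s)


v = (dlambda/lambda) * c = 0.0075 * 3e8 = 2.250e+06

2.250e+06 m/s


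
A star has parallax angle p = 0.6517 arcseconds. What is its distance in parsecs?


d = 1/p = 1/0.6517 = 1.5344

1.5344 pc


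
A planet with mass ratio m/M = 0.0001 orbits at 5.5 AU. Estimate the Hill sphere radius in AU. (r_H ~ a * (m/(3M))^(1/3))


r_H = a * (m/3M)^(1/3) = 5.5 * (0.0001/3)^(1/3) = 0.177

0.177 AU


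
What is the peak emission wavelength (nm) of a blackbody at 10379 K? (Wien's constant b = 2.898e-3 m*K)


lam_max = b / T = 2.898e-3 / 10379 = 2.792e-07 m = 279.2177 nm

279.2177 nm


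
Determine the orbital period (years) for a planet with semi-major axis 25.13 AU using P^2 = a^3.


P = a^(3/2) = 25.13^1.5 = 125.9763

125.9763 years


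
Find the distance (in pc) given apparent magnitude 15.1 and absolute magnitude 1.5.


d = 10^((m - M + 5)/5) = 10^((15.1 - 1.5 + 5)/5) = 5248.0746

5248.0746 pc


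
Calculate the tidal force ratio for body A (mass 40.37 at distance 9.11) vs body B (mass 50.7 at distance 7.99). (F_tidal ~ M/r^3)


Ratio = (M1/r1^3) / (M2/r2^3) = (40.37/9.11^3) / (50.7/7.99^3) = 0.5372

0.5372


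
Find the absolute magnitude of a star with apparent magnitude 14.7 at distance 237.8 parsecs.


M = m - 5*log10(d) + 5 = 14.7 - 5*log10(237.8) + 5 = 7.8189

7.8189


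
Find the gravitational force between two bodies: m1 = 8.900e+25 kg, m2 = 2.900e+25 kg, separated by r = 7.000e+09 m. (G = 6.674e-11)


F = G*m1*m2/r^2 = 6.674e-11 * 8.900e+25 * 2.900e+25 / (7.000e+09)^2 = 6.674e-11 * 2.581e+51 / 4.900e+19 = 3.515e+21

3.515e+21 N


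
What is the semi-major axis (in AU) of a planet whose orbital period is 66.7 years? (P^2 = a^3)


a = P^(2/3) = 66.7^(2/3) = 16.4469

16.4469 AU


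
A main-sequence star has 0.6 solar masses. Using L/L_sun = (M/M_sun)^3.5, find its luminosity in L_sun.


L/L_sun = (M/M_sun)^3.5 = 0.6^3.5 = 0.1673

0.1673 L_sun


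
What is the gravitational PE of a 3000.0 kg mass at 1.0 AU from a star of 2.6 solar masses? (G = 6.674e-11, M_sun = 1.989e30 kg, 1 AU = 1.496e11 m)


M = 2.6 * 1.989e30 kg = 5.1714e+30 kg; r = 1.0 AU * 1.496e11 m/AU = 1.496e+11 m. U = -GM*m/r = -(6.674e-11 * 5.1714e+30 * 3000.0) / 1.496e+11 = -6.921e+12

-6.921e+12 J


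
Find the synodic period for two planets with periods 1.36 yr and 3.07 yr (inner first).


1/P_syn = |1/P1 - 1/P2| = |1/1.36 - 1/3.07| => P_syn = 2.4416

2.4416 years


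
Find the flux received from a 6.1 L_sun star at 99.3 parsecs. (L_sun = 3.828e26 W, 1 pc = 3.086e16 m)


F = L / (4*pi*d^2) = 2.335e+27 / (4*pi*(3.064e+18)^2) = 1.979e-11

1.979e-11 W/m^2


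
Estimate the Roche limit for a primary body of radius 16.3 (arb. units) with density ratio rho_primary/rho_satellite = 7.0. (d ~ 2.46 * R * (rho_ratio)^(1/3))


d_Roche = 2.46 * 16.3 * 7.0^(1/3) = 76.7047

76.7047


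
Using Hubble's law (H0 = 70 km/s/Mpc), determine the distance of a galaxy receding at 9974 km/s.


d = v / H0 = 9974 / 70 = 142.4857

142.4857 Mpc


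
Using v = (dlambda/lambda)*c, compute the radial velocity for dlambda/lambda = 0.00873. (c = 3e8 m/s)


v = (dlambda/lambda) * c = 0.00873 * 3e8 = 2.619e+06

2.619e+06 m/s


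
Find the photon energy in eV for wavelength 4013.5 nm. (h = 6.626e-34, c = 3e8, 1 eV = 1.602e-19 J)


E = hc/lambda = 6.626e-34 * 3e8 / 4.014e-06 = 4.953e-20 J = 0.3092 eV

0.3092 eV


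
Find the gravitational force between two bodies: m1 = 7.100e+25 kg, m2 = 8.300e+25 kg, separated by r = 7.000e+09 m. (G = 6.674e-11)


F = G*m1*m2/r^2 = 6.674e-11 * 7.100e+25 * 8.300e+25 / (7.000e+09)^2 = 6.674e-11 * 5.893e+51 / 4.900e+19 = 8.027e+21

8.027e+21 N


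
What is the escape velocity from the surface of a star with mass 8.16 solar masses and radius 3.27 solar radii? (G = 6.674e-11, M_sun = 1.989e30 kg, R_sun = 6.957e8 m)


M = 8.16 * 1.989e30 kg = 1.623024e+31 kg; R = 3.27 * 6.957e8 m = 2.274939e+09 m. v_esc = sqrt(2GM/R) = sqrt(2 * 6.674e-11 * 1.623024e+31 / 2.274939e+09) = 975855.8994

975855.8994 m/s


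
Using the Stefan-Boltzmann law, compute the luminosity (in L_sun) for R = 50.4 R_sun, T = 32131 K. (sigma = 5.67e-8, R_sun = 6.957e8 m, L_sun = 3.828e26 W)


R = 50.4 * 6.957e8 m = 3.506328e+10 m. L = 4*pi*R^2*sigma*T^4 = 4*pi*(3.506328e+10)^2 * 5.67e-8 * 32131^4 = 9.336733676e+32 W. L/L_sun = 9.336733676e+32 / 3.828e26 = 2.439e+06

2.439e+06 L_sun


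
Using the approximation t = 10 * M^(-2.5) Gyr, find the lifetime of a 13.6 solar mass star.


t = 10 * M^(-2.5) = 10 * 13.6^(-2.5) = 0.0147

0.0147 Gyr


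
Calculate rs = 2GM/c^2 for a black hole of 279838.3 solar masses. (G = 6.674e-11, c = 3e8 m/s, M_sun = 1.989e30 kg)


M = 279838.3 * 1.989e30 kg = 5.565983787e+35 kg. rs = 2GM/c^2 = 2 * 6.674e-11 * 5.565983787e+35 / (3e8)^2 = 8.255e+08

8.255e+08 m


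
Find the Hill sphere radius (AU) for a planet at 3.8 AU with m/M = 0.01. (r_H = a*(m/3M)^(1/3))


r_H = a * (m/3M)^(1/3) = 3.8 * (0.01/3)^(1/3) = 0.5676

0.5676 AU


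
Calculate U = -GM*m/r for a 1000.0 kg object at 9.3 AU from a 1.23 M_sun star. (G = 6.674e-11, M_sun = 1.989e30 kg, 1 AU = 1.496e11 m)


M = 1.23 * 1.989e30 kg = 2.44647e+30 kg; r = 9.3 AU * 1.496e11 m/AU = 1.39128e+12 m. U = -GM*m/r = -(6.674e-11 * 2.44647e+30 * 1000.0) / 1.39128e+12 = -1.174e+11

-1.174e+11 J


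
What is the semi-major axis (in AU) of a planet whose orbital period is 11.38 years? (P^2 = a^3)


a = P^(2/3) = 11.38^(2/3) = 5.0594

5.0594 AU


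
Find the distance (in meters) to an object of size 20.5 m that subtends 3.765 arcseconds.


D = size / theta_rad, theta_rad = 3.765 * pi/(180*3600) = 1.825e-05, D = 1.123e+06

1.123e+06 m


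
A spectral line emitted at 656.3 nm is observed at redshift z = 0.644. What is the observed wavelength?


lam_obs = lam_emit * (1 + z) = 656.3 * (1 + 0.644) = 1078.9572

1078.9572 nm


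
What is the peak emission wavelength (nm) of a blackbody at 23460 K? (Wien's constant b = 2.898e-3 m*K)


lam_max = b / T = 2.898e-3 / 23460 = 1.235e-07 m = 123.5294 nm

123.5294 nm


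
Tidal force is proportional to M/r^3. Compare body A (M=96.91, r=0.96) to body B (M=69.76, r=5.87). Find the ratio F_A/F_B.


Ratio = (M1/r1^3) / (M2/r2^3) = (96.91/0.96^3) / (69.76/5.87^3) = 317.587

317.587


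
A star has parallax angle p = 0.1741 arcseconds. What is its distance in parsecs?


d = 1/p = 1/0.1741 = 5.7438

5.7438 pc


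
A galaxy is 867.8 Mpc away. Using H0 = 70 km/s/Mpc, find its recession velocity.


v = H0 * d = 70 * 867.8 = 60746.0

60746.0 km/s


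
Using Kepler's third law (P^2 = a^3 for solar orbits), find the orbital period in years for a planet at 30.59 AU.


P = a^(3/2) = 30.59^1.5 = 169.1879

169.1879 years


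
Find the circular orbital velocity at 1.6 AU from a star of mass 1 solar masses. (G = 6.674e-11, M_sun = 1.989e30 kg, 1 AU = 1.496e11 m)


v = sqrt(GM/r) = sqrt(6.674e-11 * 1.989e+30 / 2.394e+11) = 23549.6634

23549.6634 m/s


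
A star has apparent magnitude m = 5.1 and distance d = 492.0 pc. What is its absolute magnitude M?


M = m - 5*log10(d) + 5 = 5.1 - 5*log10(492.0) + 5 = -3.3598

-3.3598


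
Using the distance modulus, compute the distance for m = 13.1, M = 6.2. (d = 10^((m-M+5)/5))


d = 10^((m - M + 5)/5) = 10^((13.1 - 6.2 + 5)/5) = 239.8833

239.8833 pc


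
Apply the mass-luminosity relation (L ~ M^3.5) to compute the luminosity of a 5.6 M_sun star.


L/L_sun = (M/M_sun)^3.5 = 5.6^3.5 = 415.5833

415.5833 L_sun


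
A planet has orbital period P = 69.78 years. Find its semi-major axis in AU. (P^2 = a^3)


a = P^(2/3) = 69.78^(2/3) = 16.9494

16.9494 AU


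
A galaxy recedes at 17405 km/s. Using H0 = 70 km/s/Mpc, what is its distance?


d = v / H0 = 17405 / 70 = 248.6429

248.6429 Mpc


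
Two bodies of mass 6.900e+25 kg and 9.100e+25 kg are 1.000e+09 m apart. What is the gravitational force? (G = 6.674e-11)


F = G*m1*m2/r^2 = 6.674e-11 * 6.900e+25 * 9.100e+25 / (1.000e+09)^2 = 6.674e-11 * 6.279e+51 / 1.000e+18 = 4.191e+23

4.191e+23 N


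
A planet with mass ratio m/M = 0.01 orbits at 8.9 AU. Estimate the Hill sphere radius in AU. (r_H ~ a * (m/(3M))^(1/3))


r_H = a * (m/3M)^(1/3) = 8.9 * (0.01/3)^(1/3) = 1.3295

1.3295 AU


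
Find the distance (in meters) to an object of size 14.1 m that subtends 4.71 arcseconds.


D = size / theta_rad, theta_rad = 4.71 * pi/(180*3600) = 2.283e-05, D = 617480.6302

617480.6302 m


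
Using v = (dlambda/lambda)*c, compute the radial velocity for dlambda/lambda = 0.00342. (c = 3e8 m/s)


v = (dlambda/lambda) * c = 0.00342 * 3e8 = 1.026e+06

1.026e+06 m/s


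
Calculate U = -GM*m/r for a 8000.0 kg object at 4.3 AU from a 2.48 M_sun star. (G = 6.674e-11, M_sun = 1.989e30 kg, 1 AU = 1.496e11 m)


M = 2.48 * 1.989e30 kg = 4.93272e+30 kg; r = 4.3 AU * 1.496e11 m/AU = 6.4328e+11 m. U = -GM*m/r = -(6.674e-11 * 4.93272e+30 * 8000.0) / 6.4328e+11 = -4.094e+12

-4.094e+12 J


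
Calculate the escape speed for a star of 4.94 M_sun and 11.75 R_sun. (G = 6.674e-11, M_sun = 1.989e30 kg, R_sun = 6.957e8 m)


M = 4.94 * 1.989e30 kg = 9.82566e+30 kg; R = 11.75 * 6.957e8 m = 8.174475e+09 m. v_esc = sqrt(2GM/R) = sqrt(2 * 6.674e-11 * 9.82566e+30 / 8.174475e+09) = 400552.1157

400552.1157 m/s


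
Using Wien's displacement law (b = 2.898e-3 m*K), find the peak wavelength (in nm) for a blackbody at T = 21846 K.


lam_max = b / T = 2.898e-3 / 21846 = 1.327e-07 m = 132.6559 nm

132.6559 nm


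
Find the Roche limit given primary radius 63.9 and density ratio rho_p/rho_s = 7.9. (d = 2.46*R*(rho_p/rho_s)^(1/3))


d_Roche = 2.46 * 63.9 * 7.9^(1/3) = 313.0726

313.0726


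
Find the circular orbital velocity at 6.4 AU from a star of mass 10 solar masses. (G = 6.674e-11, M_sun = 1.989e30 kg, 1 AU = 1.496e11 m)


v = sqrt(GM/r) = sqrt(6.674e-11 * 1.989e+31 / 9.574e+11) = 37235.2873

37235.2873 m/s


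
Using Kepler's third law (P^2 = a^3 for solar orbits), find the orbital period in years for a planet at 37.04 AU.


P = a^(3/2) = 37.04^1.5 = 225.4273

225.4273 years


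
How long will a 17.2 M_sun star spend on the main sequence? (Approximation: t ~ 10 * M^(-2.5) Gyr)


t = 10 * M^(-2.5) = 10 * 17.2^(-2.5) = 0.0082

0.0082 Gyr


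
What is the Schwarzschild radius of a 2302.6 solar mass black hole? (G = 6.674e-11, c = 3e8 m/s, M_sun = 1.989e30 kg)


M = 2302.6 * 1.989e30 kg = 4.5798714e+33 kg. rs = 2GM/c^2 = 2 * 6.674e-11 * 4.5798714e+33 / (3e8)^2 = 6.792e+06

6.792e+06 m


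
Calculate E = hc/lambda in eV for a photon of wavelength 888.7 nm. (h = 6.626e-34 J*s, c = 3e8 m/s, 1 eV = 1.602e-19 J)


E = hc/lambda = 6.626e-34 * 3e8 / 8.887e-07 = 2.237e-19 J = 1.3962 eV

1.3962 eV


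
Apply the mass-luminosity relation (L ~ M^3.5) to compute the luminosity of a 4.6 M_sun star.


L/L_sun = (M/M_sun)^3.5 = 4.6^3.5 = 208.7625

208.7625 L_sun


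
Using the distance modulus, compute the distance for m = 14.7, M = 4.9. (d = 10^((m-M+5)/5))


d = 10^((m - M + 5)/5) = 10^((14.7 - 4.9 + 5)/5) = 912.0108

912.0108 pc


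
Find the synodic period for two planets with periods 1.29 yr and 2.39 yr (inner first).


1/P_syn = |1/P1 - 1/P2| = |1/1.29 - 1/2.39| => P_syn = 2.8028

2.8028 years


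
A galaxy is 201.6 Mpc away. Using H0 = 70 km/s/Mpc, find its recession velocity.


v = H0 * d = 70 * 201.6 = 14112.0

14112.0 km/s


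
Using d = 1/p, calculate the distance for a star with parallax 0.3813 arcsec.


d = 1/p = 1/0.3813 = 2.6226

2.6226 pc


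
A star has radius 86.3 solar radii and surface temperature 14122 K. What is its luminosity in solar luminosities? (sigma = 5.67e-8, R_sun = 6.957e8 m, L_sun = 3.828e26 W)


R = 86.3 * 6.957e8 m = 6.003891e+10 m. L = 4*pi*R^2*sigma*T^4 = 4*pi*(6.003891e+10)^2 * 5.67e-8 * 14122^4 = 1.02151171e+32 W. L/L_sun = 1.02151171e+32 / 3.828e26 = 266852.5889

266852.5889 L_sun


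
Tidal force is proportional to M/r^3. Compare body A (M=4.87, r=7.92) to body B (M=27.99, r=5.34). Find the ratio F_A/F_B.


Ratio = (M1/r1^3) / (M2/r2^3) = (4.87/7.92^3) / (27.99/5.34^3) = 0.0533

0.0533


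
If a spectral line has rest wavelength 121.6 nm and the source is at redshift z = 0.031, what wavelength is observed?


lam_obs = lam_emit * (1 + z) = 121.6 * (1 + 0.031) = 125.3696

125.3696 nm


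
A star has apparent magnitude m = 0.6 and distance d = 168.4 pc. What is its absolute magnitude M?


M = m - 5*log10(d) + 5 = 0.6 - 5*log10(168.4) + 5 = -5.5317

-5.5317


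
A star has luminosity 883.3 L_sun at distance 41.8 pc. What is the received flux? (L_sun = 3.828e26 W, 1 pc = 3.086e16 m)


F = L / (4*pi*d^2) = 3.381e+29 / (4*pi*(1.290e+18)^2) = 1.617e-08

1.617e-08 W/m^2


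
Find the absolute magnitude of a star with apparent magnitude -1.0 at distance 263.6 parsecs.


M = m - 5*log10(d) + 5 = -1.0 - 5*log10(263.6) + 5 = -8.1047

-8.1047


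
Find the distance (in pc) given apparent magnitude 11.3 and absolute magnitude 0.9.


d = 10^((m - M + 5)/5) = 10^((11.3 - 0.9 + 5)/5) = 1202.2644

1202.2644 pc


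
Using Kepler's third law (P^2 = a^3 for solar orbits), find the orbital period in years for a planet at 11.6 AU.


P = a^(3/2) = 11.6^1.5 = 39.5082

39.5082 years


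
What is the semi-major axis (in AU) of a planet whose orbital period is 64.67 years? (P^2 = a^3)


a = P^(2/3) = 64.67^(2/3) = 16.1115

16.1115 AU


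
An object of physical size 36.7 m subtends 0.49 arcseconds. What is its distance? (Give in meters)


D = size / theta_rad, theta_rad = 0.49 * pi/(180*3600) = 2.376e-06, D = 1.545e+07

1.545e+07 m


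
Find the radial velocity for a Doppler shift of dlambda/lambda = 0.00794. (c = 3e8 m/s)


v = (dlambda/lambda) * c = 0.00794 * 3e8 = 2.382e+06

2.382e+06 m/s


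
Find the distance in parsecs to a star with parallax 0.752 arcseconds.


d = 1/p = 1/0.752 = 1.3298

1.3298 pc


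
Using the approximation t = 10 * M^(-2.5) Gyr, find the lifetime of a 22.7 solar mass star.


t = 10 * M^(-2.5) = 10 * 22.7^(-2.5) = 0.0041

0.0041 Gyr


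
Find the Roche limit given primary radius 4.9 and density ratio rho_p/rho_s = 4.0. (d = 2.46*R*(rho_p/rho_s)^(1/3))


d_Roche = 2.46 * 4.9 * 4.0^(1/3) = 19.1345

19.1345


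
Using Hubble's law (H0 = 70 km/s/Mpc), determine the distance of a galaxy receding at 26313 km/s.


d = v / H0 = 26313 / 70 = 375.9

375.9 Mpc


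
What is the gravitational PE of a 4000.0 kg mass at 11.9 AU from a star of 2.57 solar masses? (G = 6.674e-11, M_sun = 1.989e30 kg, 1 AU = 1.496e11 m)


M = 2.57 * 1.989e30 kg = 5.11173e+30 kg; r = 11.9 AU * 1.496e11 m/AU = 1.78024e+12 m. U = -GM*m/r = -(6.674e-11 * 5.11173e+30 * 4000.0) / 1.78024e+12 = -7.665e+11

-7.665e+11 J


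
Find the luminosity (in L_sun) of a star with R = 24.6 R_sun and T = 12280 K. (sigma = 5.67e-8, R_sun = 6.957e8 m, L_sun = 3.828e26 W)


R = 24.6 * 6.957e8 m = 1.711422e+10 m. L = 4*pi*R^2*sigma*T^4 = 4*pi*(1.711422e+10)^2 * 5.67e-8 * 12280^4 = 4.745703609e+30 W. L/L_sun = 4.745703609e+30 / 3.828e26 = 12397.3449

12397.3449 L_sun


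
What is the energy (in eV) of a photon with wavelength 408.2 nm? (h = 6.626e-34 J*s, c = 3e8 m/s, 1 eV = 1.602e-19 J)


E = hc/lambda = 6.626e-34 * 3e8 / 4.082e-07 = 4.870e-19 J = 3.0397 eV

3.0397 eV


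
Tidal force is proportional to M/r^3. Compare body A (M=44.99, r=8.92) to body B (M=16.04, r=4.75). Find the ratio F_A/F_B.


Ratio = (M1/r1^3) / (M2/r2^3) = (44.99/8.92^3) / (16.04/4.75^3) = 0.4235

0.4235


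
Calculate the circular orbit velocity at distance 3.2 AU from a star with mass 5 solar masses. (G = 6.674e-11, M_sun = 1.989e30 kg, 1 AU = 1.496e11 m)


v = sqrt(GM/r) = sqrt(6.674e-11 * 9.945e+30 / 4.787e+11) = 37235.2873

37235.2873 m/s


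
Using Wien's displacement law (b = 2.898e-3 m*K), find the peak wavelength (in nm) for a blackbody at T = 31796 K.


lam_max = b / T = 2.898e-3 / 31796 = 9.114e-08 m = 91.1435 nm

91.1435 nm


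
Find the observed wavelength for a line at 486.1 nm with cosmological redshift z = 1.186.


lam_obs = lam_emit * (1 + z) = 486.1 * (1 + 1.186) = 1062.6146

1062.6146 nm


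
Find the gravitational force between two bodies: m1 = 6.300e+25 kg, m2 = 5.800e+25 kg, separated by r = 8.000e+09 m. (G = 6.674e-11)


F = G*m1*m2/r^2 = 6.674e-11 * 6.300e+25 * 5.800e+25 / (8.000e+09)^2 = 6.674e-11 * 3.654e+51 / 6.400e+19 = 3.810e+21

3.810e+21 N


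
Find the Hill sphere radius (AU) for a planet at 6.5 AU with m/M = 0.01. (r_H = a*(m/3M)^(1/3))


r_H = a * (m/3M)^(1/3) = 6.5 * (0.01/3)^(1/3) = 0.971

0.971 AU


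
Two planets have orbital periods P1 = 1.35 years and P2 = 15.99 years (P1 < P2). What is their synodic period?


1/P_syn = |1/P1 - 1/P2| = |1/1.35 - 1/15.99| => P_syn = 1.4745

1.4745 years


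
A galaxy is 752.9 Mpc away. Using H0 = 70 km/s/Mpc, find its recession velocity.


v = H0 * d = 70 * 752.9 = 52703.0

52703.0 km/s


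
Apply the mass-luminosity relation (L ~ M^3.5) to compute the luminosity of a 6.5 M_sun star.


L/L_sun = (M/M_sun)^3.5 = 6.5^3.5 = 700.1591

700.1591 L_sun


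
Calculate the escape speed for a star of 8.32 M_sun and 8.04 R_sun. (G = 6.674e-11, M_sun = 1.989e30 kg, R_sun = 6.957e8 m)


M = 8.32 * 1.989e30 kg = 1.654848e+31 kg; R = 8.04 * 6.957e8 m = 5.593428e+09 m. v_esc = sqrt(2GM/R) = sqrt(2 * 6.674e-11 * 1.654848e+31 / 5.593428e+09) = 628417.2931

628417.2931 m/s


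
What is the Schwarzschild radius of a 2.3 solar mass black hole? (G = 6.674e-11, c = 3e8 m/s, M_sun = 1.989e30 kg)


M = 2.3 * 1.989e30 kg = 4.5747e+30 kg. rs = 2GM/c^2 = 2 * 6.674e-11 * 4.5747e+30 / (3e8)^2 = 6784.7884

6784.7884 m


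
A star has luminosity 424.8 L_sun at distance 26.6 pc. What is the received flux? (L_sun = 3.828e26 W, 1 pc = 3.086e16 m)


F = L / (4*pi*d^2) = 1.626e+29 / (4*pi*(8.209e+17)^2) = 1.920e-08

1.920e-08 W/m^2


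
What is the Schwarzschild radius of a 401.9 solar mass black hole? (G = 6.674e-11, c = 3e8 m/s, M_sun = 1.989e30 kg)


M = 401.9 * 1.989e30 kg = 7.993791e+32 kg. rs = 2GM/c^2 = 2 * 6.674e-11 * 7.993791e+32 / (3e8)^2 = 1.186e+06

1.186e+06 m


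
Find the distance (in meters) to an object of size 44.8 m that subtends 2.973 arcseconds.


D = size / theta_rad, theta_rad = 2.973 * pi/(180*3600) = 1.441e-05, D = 3.108e+06

3.108e+06 m


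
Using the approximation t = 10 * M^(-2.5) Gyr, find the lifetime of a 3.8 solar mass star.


t = 10 * M^(-2.5) = 10 * 3.8^(-2.5) = 0.3553

0.3553 Gyr


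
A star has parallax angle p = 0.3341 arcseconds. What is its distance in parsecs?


d = 1/p = 1/0.3341 = 2.9931

2.9931 pc


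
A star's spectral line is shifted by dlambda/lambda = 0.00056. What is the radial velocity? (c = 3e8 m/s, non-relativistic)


v = (dlambda/lambda) * c = 0.00056 * 3e8 = 168000.0

168000.0 m/s


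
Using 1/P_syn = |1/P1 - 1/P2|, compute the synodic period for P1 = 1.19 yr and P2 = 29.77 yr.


1/P_syn = |1/P1 - 1/P2| = |1/1.19 - 1/29.77| => P_syn = 1.2395

1.2395 years


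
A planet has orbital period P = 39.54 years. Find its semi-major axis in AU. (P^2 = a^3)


a = P^(2/3) = 39.54^(2/3) = 11.6062

11.6062 AU


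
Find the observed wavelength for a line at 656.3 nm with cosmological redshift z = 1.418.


lam_obs = lam_emit * (1 + z) = 656.3 * (1 + 1.418) = 1586.9334

1586.9334 nm


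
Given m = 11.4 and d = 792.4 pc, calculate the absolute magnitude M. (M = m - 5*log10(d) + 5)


M = m - 5*log10(d) + 5 = 11.4 - 5*log10(792.4) + 5 = 1.9053

1.9053


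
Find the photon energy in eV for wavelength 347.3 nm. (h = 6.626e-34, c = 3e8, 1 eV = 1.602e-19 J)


E = hc/lambda = 6.626e-34 * 3e8 / 3.473e-07 = 5.724e-19 J = 3.5728 eV

3.5728 eV


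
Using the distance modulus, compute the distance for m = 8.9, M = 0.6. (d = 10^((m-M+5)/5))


d = 10^((m - M + 5)/5) = 10^((8.9 - 0.6 + 5)/5) = 457.0882

457.0882 pc


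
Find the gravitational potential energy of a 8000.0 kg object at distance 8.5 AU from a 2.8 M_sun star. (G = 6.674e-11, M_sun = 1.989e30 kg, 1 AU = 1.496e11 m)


M = 2.8 * 1.989e30 kg = 5.5692e+30 kg; r = 8.5 AU * 1.496e11 m/AU = 1.2716e+12 m. U = -GM*m/r = -(6.674e-11 * 5.5692e+30 * 8000.0) / 1.2716e+12 = -2.338e+12

-2.338e+12 J


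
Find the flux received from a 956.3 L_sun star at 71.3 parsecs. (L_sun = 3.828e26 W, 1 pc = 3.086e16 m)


F = L / (4*pi*d^2) = 3.661e+29 / (4*pi*(2.200e+18)^2) = 6.017e-09

6.017e-09 W/m^2


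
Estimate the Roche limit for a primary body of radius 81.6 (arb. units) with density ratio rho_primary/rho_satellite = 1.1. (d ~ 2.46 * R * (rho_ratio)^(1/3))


d_Roche = 2.46 * 81.6 * 1.1^(1/3) = 207.2158

207.2158


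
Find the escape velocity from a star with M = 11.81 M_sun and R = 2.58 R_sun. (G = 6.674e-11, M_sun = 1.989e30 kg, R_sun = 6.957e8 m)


M = 11.81 * 1.989e30 kg = 2.349009e+31 kg; R = 2.58 * 6.957e8 m = 1.794906e+09 m. v_esc = sqrt(2GM/R) = sqrt(2 * 6.674e-11 * 2.349009e+31 / 1.794906e+09) = 1.322e+06

1.322e+06 m/s


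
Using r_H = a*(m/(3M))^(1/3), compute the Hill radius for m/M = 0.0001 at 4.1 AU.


r_H = a * (m/3M)^(1/3) = 4.1 * (0.0001/3)^(1/3) = 0.132

0.132 AU


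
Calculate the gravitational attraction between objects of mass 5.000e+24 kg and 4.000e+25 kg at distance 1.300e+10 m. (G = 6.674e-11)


F = G*m1*m2/r^2 = 6.674e-11 * 5.000e+24 * 4.000e+25 / (1.300e+10)^2 = 6.674e-11 * 2.000e+50 / 1.690e+20 = 7.898e+19

7.898e+19 N


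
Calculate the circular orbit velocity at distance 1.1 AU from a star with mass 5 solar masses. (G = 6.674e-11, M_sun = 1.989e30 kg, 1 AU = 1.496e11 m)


v = sqrt(GM/r) = sqrt(6.674e-11 * 9.945e+30 / 1.646e+11) = 63508.7194

63508.7194 m/s


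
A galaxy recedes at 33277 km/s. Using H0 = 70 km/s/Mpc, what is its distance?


d = v / H0 = 33277 / 70 = 475.3857

475.3857 Mpc


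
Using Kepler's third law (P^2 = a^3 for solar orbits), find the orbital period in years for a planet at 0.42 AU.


P = a^(3/2) = 0.42^1.5 = 0.2722

0.2722 years


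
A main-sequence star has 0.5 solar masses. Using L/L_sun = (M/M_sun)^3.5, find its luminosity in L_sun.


L/L_sun = (M/M_sun)^3.5 = 0.5^3.5 = 0.0884

0.0884 L_sun


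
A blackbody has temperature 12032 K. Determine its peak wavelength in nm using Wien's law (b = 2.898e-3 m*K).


lam_max = b / T = 2.898e-3 / 12032 = 2.409e-07 m = 240.8577 nm

240.8577 nm


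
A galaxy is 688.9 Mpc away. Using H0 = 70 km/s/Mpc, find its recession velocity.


v = H0 * d = 70 * 688.9 = 48223.0

48223.0 km/s


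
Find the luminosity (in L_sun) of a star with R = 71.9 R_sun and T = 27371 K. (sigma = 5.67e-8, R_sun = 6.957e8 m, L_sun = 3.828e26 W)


R = 71.9 * 6.957e8 m = 5.002083e+10 m. L = 4*pi*R^2*sigma*T^4 = 4*pi*(5.002083e+10)^2 * 5.67e-8 * 27371^4 = 1.00059279e+33 W. L/L_sun = 1.00059279e+33 / 3.828e26 = 2.614e+06

2.614e+06 L_sun


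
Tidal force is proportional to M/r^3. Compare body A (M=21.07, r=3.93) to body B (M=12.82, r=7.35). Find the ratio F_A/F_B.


Ratio = (M1/r1^3) / (M2/r2^3) = (21.07/3.93^3) / (12.82/7.35^3) = 10.7513

10.7513


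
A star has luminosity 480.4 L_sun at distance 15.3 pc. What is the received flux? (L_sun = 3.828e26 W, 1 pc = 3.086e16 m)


F = L / (4*pi*d^2) = 1.839e+29 / (4*pi*(4.722e+17)^2) = 6.564e-08

6.564e-08 W/m^2


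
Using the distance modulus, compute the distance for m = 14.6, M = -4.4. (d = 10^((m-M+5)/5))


d = 10^((m - M + 5)/5) = 10^((14.6 - -4.4 + 5)/5) = 63095.7344

63095.7344 pc


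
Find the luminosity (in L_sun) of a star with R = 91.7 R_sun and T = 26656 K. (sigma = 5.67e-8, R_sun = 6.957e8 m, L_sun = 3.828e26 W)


R = 91.7 * 6.957e8 m = 6.379569e+10 m. L = 4*pi*R^2*sigma*T^4 = 4*pi*(6.379569e+10)^2 * 5.67e-8 * 26656^4 = 1.464048688e+33 W. L/L_sun = 1.464048688e+33 / 3.828e26 = 3.825e+06

3.825e+06 L_sun


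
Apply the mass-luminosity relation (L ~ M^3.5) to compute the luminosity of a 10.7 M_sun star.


L/L_sun = (M/M_sun)^3.5 = 10.7^3.5 = 4007.2203

4007.2203 L_sun


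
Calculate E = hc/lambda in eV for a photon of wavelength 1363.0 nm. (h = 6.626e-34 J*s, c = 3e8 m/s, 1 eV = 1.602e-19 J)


E = hc/lambda = 6.626e-34 * 3e8 / 1.363e-06 = 1.458e-19 J = 0.9104 eV

0.9104 eV


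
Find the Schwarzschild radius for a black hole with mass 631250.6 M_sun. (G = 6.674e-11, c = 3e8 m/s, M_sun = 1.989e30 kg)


M = 631250.6 * 1.989e30 kg = 1.255557443e+36 kg. rs = 2GM/c^2 = 2 * 6.674e-11 * 1.255557443e+36 / (3e8)^2 = 1.862e+09

1.862e+09 m


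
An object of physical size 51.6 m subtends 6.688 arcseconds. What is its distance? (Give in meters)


D = size / theta_rad, theta_rad = 6.688 * pi/(180*3600) = 3.242e-05, D = 1.591e+06

1.591e+06 m


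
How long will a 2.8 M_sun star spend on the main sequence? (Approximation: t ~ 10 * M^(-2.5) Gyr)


t = 10 * M^(-2.5) = 10 * 2.8^(-2.5) = 0.7623

0.7623 Gyr


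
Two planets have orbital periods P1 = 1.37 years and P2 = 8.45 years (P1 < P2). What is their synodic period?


1/P_syn = |1/P1 - 1/P2| = |1/1.37 - 1/8.45| => P_syn = 1.6351

1.6351 years


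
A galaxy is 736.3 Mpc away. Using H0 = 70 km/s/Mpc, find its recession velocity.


v = H0 * d = 70 * 736.3 = 51541.0

51541.0 km/s


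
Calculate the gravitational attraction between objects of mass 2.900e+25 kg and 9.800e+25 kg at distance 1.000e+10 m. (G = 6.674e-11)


F = G*m1*m2/r^2 = 6.674e-11 * 2.900e+25 * 9.800e+25 / (1.000e+10)^2 = 6.674e-11 * 2.842e+51 / 1.000e+20 = 1.897e+21

1.897e+21 N


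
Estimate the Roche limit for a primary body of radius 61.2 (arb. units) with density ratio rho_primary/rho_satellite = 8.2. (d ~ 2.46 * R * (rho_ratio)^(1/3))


d_Roche = 2.46 * 61.2 * 8.2^(1/3) = 303.5926

303.5926


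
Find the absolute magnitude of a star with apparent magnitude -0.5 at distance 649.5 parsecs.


M = m - 5*log10(d) + 5 = -0.5 - 5*log10(649.5) + 5 = -9.5629

-9.5629


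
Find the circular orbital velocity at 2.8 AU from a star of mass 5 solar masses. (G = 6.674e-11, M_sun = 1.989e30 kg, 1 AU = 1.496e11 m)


v = sqrt(GM/r) = sqrt(6.674e-11 * 9.945e+30 / 4.189e+11) = 39806.1965

39806.1965 m/s


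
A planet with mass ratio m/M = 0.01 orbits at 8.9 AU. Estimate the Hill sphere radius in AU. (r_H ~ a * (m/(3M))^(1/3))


r_H = a * (m/3M)^(1/3) = 8.9 * (0.01/3)^(1/3) = 1.3295

1.3295 AU


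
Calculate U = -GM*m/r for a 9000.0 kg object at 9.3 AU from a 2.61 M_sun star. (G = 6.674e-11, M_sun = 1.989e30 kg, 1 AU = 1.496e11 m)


M = 2.61 * 1.989e30 kg = 5.19129e+30 kg; r = 9.3 AU * 1.496e11 m/AU = 1.39128e+12 m. U = -GM*m/r = -(6.674e-11 * 5.19129e+30 * 9000.0) / 1.39128e+12 = -2.241e+12

-2.241e+12 J


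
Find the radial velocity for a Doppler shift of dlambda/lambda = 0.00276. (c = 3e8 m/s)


v = (dlambda/lambda) * c = 0.00276 * 3e8 = 828000.0

828000.0 m/s


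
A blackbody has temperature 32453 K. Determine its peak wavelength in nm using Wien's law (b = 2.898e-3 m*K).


lam_max = b / T = 2.898e-3 / 32453 = 8.930e-08 m = 89.2984 nm

89.2984 nm


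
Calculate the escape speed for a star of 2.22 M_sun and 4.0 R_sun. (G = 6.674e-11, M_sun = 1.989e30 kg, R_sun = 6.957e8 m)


M = 2.22 * 1.989e30 kg = 4.41558e+30 kg; R = 4.0 * 6.957e8 m = 2.7828e+09 m. v_esc = sqrt(2GM/R) = sqrt(2 * 6.674e-11 * 4.41558e+30 / 2.7828e+09) = 460215.2233

460215.2233 m/s


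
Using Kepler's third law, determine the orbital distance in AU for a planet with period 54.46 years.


a = P^(2/3) = 54.46^(2/3) = 14.3676

14.3676 AU


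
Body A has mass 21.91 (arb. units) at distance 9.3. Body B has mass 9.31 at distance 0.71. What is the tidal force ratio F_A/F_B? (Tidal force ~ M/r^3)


Ratio = (M1/r1^3) / (M2/r2^3) = (21.91/9.3^3) / (9.31/0.71^3) = 0.001

0.001


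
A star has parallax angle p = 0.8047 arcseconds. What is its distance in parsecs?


d = 1/p = 1/0.8047 = 1.2427

1.2427 pc


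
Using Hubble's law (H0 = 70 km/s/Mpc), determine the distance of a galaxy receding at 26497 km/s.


d = v / H0 = 26497 / 70 = 378.5286

378.5286 Mpc


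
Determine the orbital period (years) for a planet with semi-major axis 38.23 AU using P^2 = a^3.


P = a^(3/2) = 38.23^1.5 = 236.3777

236.3777 years


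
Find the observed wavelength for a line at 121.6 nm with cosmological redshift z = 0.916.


lam_obs = lam_emit * (1 + z) = 121.6 * (1 + 0.916) = 232.9856

232.9856 nm


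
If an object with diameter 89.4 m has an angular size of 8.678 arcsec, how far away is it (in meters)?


D = size / theta_rad, theta_rad = 8.678 * pi/(180*3600) = 4.207e-05, D = 2.125e+06

2.125e+06 m


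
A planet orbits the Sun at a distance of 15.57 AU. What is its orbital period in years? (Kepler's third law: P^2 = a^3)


P = a^(3/2) = 15.57^1.5 = 61.4374

61.4374 years


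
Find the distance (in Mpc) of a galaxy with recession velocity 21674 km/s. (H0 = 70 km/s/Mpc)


d = v / H0 = 21674 / 70 = 309.6286

309.6286 Mpc


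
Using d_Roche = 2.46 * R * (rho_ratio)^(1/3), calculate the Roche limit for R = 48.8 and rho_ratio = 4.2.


d_Roche = 2.46 * 48.8 * 4.2^(1/3) = 193.6889

193.6889


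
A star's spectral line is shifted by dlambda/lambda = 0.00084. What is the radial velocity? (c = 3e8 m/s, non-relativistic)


v = (dlambda/lambda) * c = 0.00084 * 3e8 = 252000.0

252000.0 m/s


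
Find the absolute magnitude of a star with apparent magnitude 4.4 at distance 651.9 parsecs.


M = m - 5*log10(d) + 5 = 4.4 - 5*log10(651.9) + 5 = -4.6709

-4.6709


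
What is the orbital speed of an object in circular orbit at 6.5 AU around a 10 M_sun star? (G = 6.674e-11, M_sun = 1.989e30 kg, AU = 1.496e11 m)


v = sqrt(GM/r) = sqrt(6.674e-11 * 1.989e+31 / 9.724e+11) = 36947.7518

36947.7518 m/s


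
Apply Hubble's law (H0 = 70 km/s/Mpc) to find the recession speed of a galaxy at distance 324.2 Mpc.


v = H0 * d = 70 * 324.2 = 22694.0

22694.0 km/s


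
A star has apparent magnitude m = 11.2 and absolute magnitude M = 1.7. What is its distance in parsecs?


d = 10^((m - M + 5)/5) = 10^((11.2 - 1.7 + 5)/5) = 794.3282

794.3282 pc


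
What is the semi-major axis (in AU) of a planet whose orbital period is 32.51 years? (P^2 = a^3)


a = P^(2/3) = 32.51^(2/3) = 10.1862

10.1862 AU


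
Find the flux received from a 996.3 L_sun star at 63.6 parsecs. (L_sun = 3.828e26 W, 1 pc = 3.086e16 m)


F = L / (4*pi*d^2) = 3.814e+29 / (4*pi*(1.963e+18)^2) = 7.879e-09

7.879e-09 W/m^2


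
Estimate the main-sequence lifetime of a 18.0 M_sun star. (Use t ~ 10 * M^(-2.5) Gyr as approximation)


t = 10 * M^(-2.5) = 10 * 18.0^(-2.5) = 0.0073

0.0073 Gyr
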